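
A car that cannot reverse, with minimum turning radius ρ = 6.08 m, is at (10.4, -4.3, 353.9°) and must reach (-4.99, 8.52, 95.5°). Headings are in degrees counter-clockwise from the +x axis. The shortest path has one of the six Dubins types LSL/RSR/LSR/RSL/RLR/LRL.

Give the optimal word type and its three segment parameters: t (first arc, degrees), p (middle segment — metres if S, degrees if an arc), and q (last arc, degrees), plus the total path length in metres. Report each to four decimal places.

LSR: t = 228.3765°, p = 2.4381 m, q = 126.7765°, L = 40.1255 m

Let ψ = atan2(Δy, Δx) = atan2(12.82, -15.39) = 140.2054° be the start→goal bearing.
Normalize: d = |goal − start| / ρ = 20.030090/6.08 = 3.294423, α = (θ_start − ψ) mod 360° = 213.6946° = 3.729674 rad, β = (θ_goal − ψ) mod 360° = 315.2946° = 5.502929 rad.
Common terms: sin α = -0.554766, cos α = -0.832007, sin β = -0.703462, cos β = 0.710733, cos(α−β) = -0.201078, d² = 10.853221. Work in radians in the unit-radius frame; every candidate has L = ρ·(t + p + q).
LSL: p² = 2 + d² − 2cos(α−β) + 2d(sin α − sin β) = 14.235112; p = √p² = 3.772945; φ = atan2(cos β − cos α, d + sin α − sin β) = 0.421243 rad; t = (φ − α) mod 2π = 2.974754 rad, q = (β − φ) mod 2π = 5.081685 rad → L = 6.08·(2.974754 + 3.772945 + 5.081685) = 6.08·11.829385 = 71.922658 m
RSR: p² = 2 + d² − 2cos(α−β) + 2d(sin β − sin α) = 12.275641; p = √p² = 3.503661; φ = atan2(cos α − cos β, d − sin α + sin β) = -0.455957 rad; t = (α − φ) mod 2π = 4.185632 rad, q = (φ − β) mod 2π = 0.324299 rad → L = 6.08·(4.185632 + 3.503661 + 0.324299) = 6.08·8.013592 = 48.722638 m
LSR: p² = d² − 2 + 2cos(α−β) + 2d(sin α + sin β) = 0.160797; p = √p² = 0.400995; φ = atan2(−cos α − cos β, d + sin α + sin β) − atan2(−2, p) = 1.432411 rad; t = (φ − α) mod 2π = 3.985922 rad, q = (φ − β) mod 2π = 2.212668 rad → L = 6.08·(3.985922 + 0.400995 + 2.212668) = 6.08·6.599585 = 40.125478 m
RSL: p² = d² − 2 + 2cos(α−β) − 2d(sin α + sin β) = 16.741332; p = √p² = 4.091617; φ = atan2(cos α + cos β, d − sin α − sin β) − atan2(2, p) = -0.481283 rad; t = (α − φ) mod 2π = 4.210957 rad, q = (β − φ) mod 2π = 5.984211 rad → L = 6.08·(4.210957 + 4.091617 + 5.984211) = 6.08·14.286785 = 86.863655 m
RLR: c = (6 − d² + 2cos(α−β) + 2d(sin α − sin β))/8 = -0.534455; p = 2π − arccos c = 4.148526 rad; φ = atan2(cos α − cos β, d − sin α + sin β) = -0.455957 rad; t = (α − φ + p/2) mod 2π = 6.259895 rad, q = (α − β − t + p) mod 2π = 2.398562 rad → L = 6.08·(6.259895 + 4.148526 + 2.398562) = 6.08·12.806983 = 77.866456 m
LRL: c = (6 − d² + 2cos(α−β) − 2d(sin α − sin β))/8 = -0.779389; p = 2π − arccos c = 3.818699 rad; φ = atan2(cos β − cos α, d + sin α − sin β) = 0.421243 rad; t = (φ − α + p/2) mod 2π = 4.884104 rad, q = (β − α − t + p) mod 2π = 0.707849 rad → L = 6.08·(4.884104 + 3.818699 + 0.707849) = 6.08·9.410652 = 57.216766 m
Shortest: LSR with L = 40.125478 m ≈ 40.1255 m
Convert LSR to answer units (arcs ×180/π): t = 3.985922·180/π = 228.3765°, p = ρ·p = 6.08·0.400995 = 2.4381 m, q = 2.212668·180/π = 126.7765°, L = 40.1255 m.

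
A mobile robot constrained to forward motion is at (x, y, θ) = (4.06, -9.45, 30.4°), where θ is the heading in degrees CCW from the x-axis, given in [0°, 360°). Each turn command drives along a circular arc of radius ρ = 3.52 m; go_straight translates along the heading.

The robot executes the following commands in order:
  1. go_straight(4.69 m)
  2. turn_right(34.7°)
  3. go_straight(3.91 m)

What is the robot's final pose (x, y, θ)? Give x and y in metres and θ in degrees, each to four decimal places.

(14.0493, -6.8958, 355.7000°)

set_pose: (x, y, θ) = (4.0600, -9.4500, 30.4000°), ρ = 3.52
go_straight(4.69): x += 4.69·cos θ, y += 4.69·sin θ → (8.1052, -7.0767, 30.4000°)
turn_right(34.7°): centre at ρ to the right, rotate −34.7° → (10.1504, -6.6027, -4.3000° ≡ 355.7000°)
go_straight(3.91): x += 3.91·cos θ, y += 3.91·sin θ → (14.0493, -6.8958, 355.7000°)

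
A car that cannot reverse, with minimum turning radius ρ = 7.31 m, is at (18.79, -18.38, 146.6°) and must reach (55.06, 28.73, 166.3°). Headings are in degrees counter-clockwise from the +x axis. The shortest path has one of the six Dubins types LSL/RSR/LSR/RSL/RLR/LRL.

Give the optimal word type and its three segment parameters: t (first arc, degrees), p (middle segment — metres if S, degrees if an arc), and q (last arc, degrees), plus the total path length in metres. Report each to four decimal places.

RSL: t = 117.2810°, p = 43.2084 m, q = 136.9810°, L = 75.6481 m

Let ψ = atan2(Δy, Δx) = atan2(47.11, 36.27) = 52.4073° be the start→goal bearing.
Normalize: d = |goal − start| / ρ = 59.454731/7.31 = 8.133342, α = (θ_start − ψ) mod 360° = 94.1927° = 1.643972 rad, β = (θ_goal − ψ) mod 360° = 113.8927° = 1.987802 rad.
Common terms: sin α = 0.997324, cos α = -0.073111, sin β = 0.914306, cos β = -0.405025, cos(α−β) = 0.941471, d² = 66.151254. Work in radians in the unit-radius frame; every candidate has L = ρ·(t + p + q).
LSL: p² = 2 + d² − 2cos(α−β) + 2d(sin α − sin β) = 67.618742; p = √p² = 8.223062; φ = atan2(cos β − cos α, d + sin α − sin β) = -0.040375 rad; t = (φ − α) mod 2π = 4.598838 rad, q = (β − φ) mod 2π = 2.028177 rad → L = 7.31·(4.598838 + 8.223062 + 2.028177) = 7.31·14.850077 = 108.554061 m
RSR: p² = 2 + d² − 2cos(α−β) + 2d(sin β − sin α) = 64.917883; p = √p² = 8.057163; φ = atan2(cos α − cos β, d − sin α + sin β) = 0.041207 rad; t = (α − φ) mod 2π = 1.602766 rad, q = (φ − β) mod 2π = 4.336590 rad → L = 7.31·(1.602766 + 8.057163 + 4.336590) = 7.31·13.996519 = 102.314553 m
LSR: p² = d² − 2 + 2cos(α−β) + 2d(sin α + sin β) = 97.130068; p = √p² = 9.855459; φ = atan2(−cos α − cos β, d + sin α + sin β) − atan2(−2, p) = 0.247778 rad; t = (φ − α) mod 2π = 4.886991 rad, q = (φ − β) mod 2π = 4.543161 rad → L = 7.31·(4.886991 + 9.855459 + 4.543161) = 7.31·19.285611 = 140.977814 m
RSL: p² = d² − 2 + 2cos(α−β) − 2d(sin α + sin β) = 34.938321; p = √p² = 5.910865; φ = atan2(cos α + cos β, d − sin α − sin β) − atan2(2, p) = -0.402966 rad; t = (α − φ) mod 2π = 2.046939 rad, q = (β − φ) mod 2π = 2.390769 rad → L = 7.31·(2.046939 + 5.910865 + 2.390769) = 7.31·10.348572 = 75.648064 m
RLR: c = (6 − d² + 2cos(α−β) + 2d(sin α − sin β))/8 = -7.114735, |c| > 1 → infeasible
LRL: c = (6 − d² + 2cos(α−β) − 2d(sin α − sin β))/8 = -7.452343, |c| > 1 → infeasible
Shortest: RSL with L = 75.648064 m ≈ 75.6481 m
Convert RSL to answer units (arcs ×180/π): t = 2.046939·180/π = 117.2810°, p = ρ·p = 7.31·5.910865 = 43.2084 m, q = 2.390769·180/π = 136.9810°, L = 75.6481 m.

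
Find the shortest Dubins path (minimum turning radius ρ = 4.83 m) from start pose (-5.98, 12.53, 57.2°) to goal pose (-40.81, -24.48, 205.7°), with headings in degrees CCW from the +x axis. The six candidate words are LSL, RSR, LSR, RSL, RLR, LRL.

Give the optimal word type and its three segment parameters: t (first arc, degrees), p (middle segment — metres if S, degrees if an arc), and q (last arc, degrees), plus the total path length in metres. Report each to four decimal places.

LSR: t = 181.3837°, p = 47.2339 m, q = 32.8837°, L = 65.2965 m

Let ψ = atan2(Δy, Δx) = atan2(-37.01, -34.83) = -133.2619° be the start→goal bearing.
Normalize: d = |goal − start| / ρ = 50.821934/4.83 = 10.522140, α = (θ_start − ψ) mod 360° = 190.4619° = 3.324187 rad, β = (θ_goal − ψ) mod 360° = 338.9619° = 5.916001 rad.
Common terms: sin α = -0.181581, cos α = -0.983376, sin β = -0.358989, cos β = 0.933342, cos(α−β) = -0.852640, d² = 110.715422. Work in radians in the unit-radius frame; every candidate has L = ρ·(t + p + q).
LSL: p² = 2 + d² − 2cos(α−β) + 2d(sin α − sin β) = 118.154118; p = √p² = 10.869872; φ = atan2(cos β − cos α, d + sin α − sin β) = 0.177260 rad; t = (φ − α) mod 2π = 3.136258 rad, q = (β − φ) mod 2π = 5.738741 rad → L = 4.83·(3.136258 + 10.869872 + 5.738741) = 4.83·19.744871 = 95.367728 m
RSR: p² = 2 + d² − 2cos(α−β) + 2d(sin β − sin α) = 110.687286; p = √p² = 10.520803; φ = atan2(cos α − cos β, d − sin α + sin β) = -0.183207 rad; t = (α − φ) mod 2π = 3.507394 rad, q = (φ − β) mod 2π = 0.183978 rad → L = 4.83·(3.507394 + 10.520803 + 0.183978) = 4.83·14.212174 = 68.644800 m
LSR: p² = d² − 2 + 2cos(α−β) + 2d(sin α + sin β) = 95.634229; p = √p² = 9.779275; φ = atan2(−cos α − cos β, d + sin α + sin β) − atan2(−2, p) = 0.206745 rad; t = (φ − α) mod 2π = 3.165743 rad, q = (φ − β) mod 2π = 0.573929 rad → L = 4.83·(3.165743 + 9.779275 + 0.573929) = 4.83·13.518948 = 65.296519 m
RSL: p² = d² − 2 + 2cos(α−β) − 2d(sin α + sin β) = 118.386054; p = √p² = 10.880536; φ = atan2(cos α + cos β, d − sin α − sin β) − atan2(2, p) = -0.186308 rad; t = (α − φ) mod 2π = 3.510495 rad, q = (β − φ) mod 2π = 6.102309 rad → L = 4.83·(3.510495 + 10.880536 + 6.102309) = 4.83·20.493339 = 98.982829 m
RLR: c = (6 − d² + 2cos(α−β) + 2d(sin α − sin β))/8 = -12.835911, |c| > 1 → infeasible
LRL: c = (6 − d² + 2cos(α−β) − 2d(sin α − sin β))/8 = -13.769265, |c| > 1 → infeasible
Shortest: LSR with L = 65.296519 m ≈ 65.2965 m
Convert LSR to answer units (arcs ×180/π): t = 3.165743·180/π = 181.3837°, p = ρ·p = 4.83·9.779275 = 47.2339 m, q = 0.573929·180/π = 32.8837°, L = 65.2965 m.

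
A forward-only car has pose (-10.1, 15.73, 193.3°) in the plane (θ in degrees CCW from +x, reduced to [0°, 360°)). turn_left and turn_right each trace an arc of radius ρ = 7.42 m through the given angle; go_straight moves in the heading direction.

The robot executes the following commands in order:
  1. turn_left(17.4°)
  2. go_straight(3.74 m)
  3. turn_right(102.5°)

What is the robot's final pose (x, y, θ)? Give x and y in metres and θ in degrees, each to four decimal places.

set_pose: (x, y, θ) = (-10.1000, 15.7300, 193.3000°), ρ = 7.42
turn_left(17.4°): centre at ρ to the left, rotate +17.4° → (-12.1813, 14.8891, 210.7000°)
go_straight(3.74): x += 3.74·cos θ, y += 3.74·sin θ → (-15.3971, 12.9797, 210.7000°)
turn_right(102.5°): centre at ρ to the right, rotate −102.5° → (-26.2341, 17.0423, 108.2000°)

(-26.2341, 17.0423, 108.2000°)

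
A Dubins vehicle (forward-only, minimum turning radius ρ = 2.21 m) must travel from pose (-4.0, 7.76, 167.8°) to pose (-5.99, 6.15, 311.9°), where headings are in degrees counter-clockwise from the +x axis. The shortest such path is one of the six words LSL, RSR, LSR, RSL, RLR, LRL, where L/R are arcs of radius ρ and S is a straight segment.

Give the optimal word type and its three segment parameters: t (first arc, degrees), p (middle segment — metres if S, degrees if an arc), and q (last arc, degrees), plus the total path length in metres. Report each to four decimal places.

RLR: t = 66.9441°, p = 262.2430°, q = 51.1989°, L = 14.6722 m

Let ψ = atan2(Δy, Δx) = atan2(-1.61, -1.99) = -141.0256° be the start→goal bearing.
Normalize: d = |goal − start| / ρ = 2.559727/2.21 = 1.158247, α = (θ_start − ψ) mod 360° = 308.8256° = 5.390023 rad, β = (θ_goal − ψ) mod 360° = 92.9256° = 1.621857 rad.
Common terms: sin α = -0.779058, cos α = 0.626952, sin β = 0.998697, cos β = -0.051039, cos(α−β) = -0.810042, d² = 1.341537. Work in radians in the unit-radius frame; every candidate has L = ρ·(t + p + q).
LSL: p² = 2 + d² − 2cos(α−β) + 2d(sin α − sin β) = 0.843461; p = √p² = 0.918401; φ = atan2(cos β − cos α, d + sin α − sin β) = -2.311151 rad; t = (φ − α) mod 2π = 4.865196 rad, q = (β − φ) mod 2π = 3.933009 rad → L = 2.21·(4.865196 + 0.918401 + 3.933009) = 2.21·9.716606 = 21.473699 m
RSR: p² = 2 + d² − 2cos(α−β) + 2d(sin β − sin α) = 9.079780; p = √p² = 3.013267; φ = atan2(cos α − cos β, d − sin α + sin β) = 0.226945 rad; t = (α − φ) mod 2π = 5.163078 rad, q = (φ − β) mod 2π = 4.888273 rad → L = 2.21·(5.163078 + 3.013267 + 4.888273) = 2.21·13.064618 = 28.872807 m
LSR: p² = d² − 2 + 2cos(α−β) + 2d(sin α + sin β) = -1.769755 < 0 → infeasible
RSL: p² = d² − 2 + 2cos(α−β) − 2d(sin α + sin β) = -2.787338 < 0 → infeasible
RLR: c = (6 − d² + 2cos(α−β) + 2d(sin α − sin β))/8 = -0.134972; p = 2π − arccos c = 4.577003 rad; φ = atan2(cos α − cos β, d − sin α + sin β) = 0.226945 rad; t = (α − φ + p/2) mod 2π = 1.168395 rad, q = (α − β − t + p) mod 2π = 0.893589 rad → L = 2.21·(1.168395 + 4.577003 + 0.893589) = 2.21·6.638987 = 14.672162 m
LRL: c = (6 − d² + 2cos(α−β) − 2d(sin α − sin β))/8 = 0.894567; p = 2π − arccos c = 5.819851 rad; φ = atan2(cos β − cos α, d + sin α − sin β) = -2.311151 rad; t = (φ − α + p/2) mod 2π = 1.491936 rad, q = (β − α − t + p) mod 2π = 0.559749 rad → L = 2.21·(1.491936 + 5.819851 + 0.559749) = 2.21·7.871537 = 17.396097 m
Shortest: RLR with L = 14.672162 m ≈ 14.6722 m
Convert RLR to answer units (arcs ×180/π): t = 1.168395·180/π = 66.9441°, p = 4.577003·180/π = 262.2430°, q = 0.893589·180/π = 51.1989°, L = 14.6722 m.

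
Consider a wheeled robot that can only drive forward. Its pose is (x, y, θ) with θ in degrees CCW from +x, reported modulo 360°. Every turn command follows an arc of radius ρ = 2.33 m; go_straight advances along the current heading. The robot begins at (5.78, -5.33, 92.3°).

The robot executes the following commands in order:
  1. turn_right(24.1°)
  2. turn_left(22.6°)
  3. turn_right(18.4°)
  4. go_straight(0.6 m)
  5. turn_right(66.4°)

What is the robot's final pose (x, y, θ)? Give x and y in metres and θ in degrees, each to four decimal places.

(8.3788, -0.5517, 6.0000°)

set_pose: (x, y, θ) = (5.7800, -5.3300, 92.3000°), ρ = 2.33
turn_right(24.1°): centre at ρ to the right, rotate −24.1° → (5.9448, -4.3712, 68.2000°)
turn_left(22.6°): centre at ρ to the left, rotate +22.6° → (6.1112, -3.4734, 90.8000°)
turn_right(18.4°): centre at ρ to the right, rotate −18.4° → (6.2200, -2.7363, 72.4000°)
go_straight(0.6): x += 0.6·cos θ, y += 0.6·sin θ → (6.4014, -2.1644, 72.4000°)
turn_right(66.4°): centre at ρ to the right, rotate −66.4° → (8.3788, -0.5517, 6.0000°)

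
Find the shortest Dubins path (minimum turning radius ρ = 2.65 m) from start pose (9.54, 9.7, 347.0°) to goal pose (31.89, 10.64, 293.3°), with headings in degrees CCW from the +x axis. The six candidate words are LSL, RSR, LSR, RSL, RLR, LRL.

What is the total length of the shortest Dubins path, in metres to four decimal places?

Let ψ = atan2(Δy, Δx) = atan2(0.94, 22.35) = 2.4083° be the start→goal bearing.
Normalize: d = |goal − start| / ρ = 22.369759/2.65 = 8.441418, α = (θ_start − ψ) mod 360° = 344.5917° = 6.014259 rad, β = (θ_goal − ψ) mod 360° = 290.8917° = 5.077017 rad.
Common terms: sin α = -0.265696, cos α = 0.964057, sin β = -0.934256, cos β = 0.356602, cos(α−β) = 0.592013, d² = 71.257544. Work in radians in the unit-radius frame; every candidate has L = ρ·(t + p + q).
LSL: p² = 2 + d² − 2cos(α−β) + 2d(sin α − sin β) = 83.360706; p = √p² = 9.130208; φ = atan2(cos β − cos α, d + sin α − sin β) = -0.066582 rad; t = (φ − α) mod 2π = 0.202345 rad, q = (β − φ) mod 2π = 5.143599 rad → L = 2.65·(0.202345 + 9.130208 + 5.143599) = 2.65·14.476152 = 38.361803 m
RSR: p² = 2 + d² − 2cos(α−β) + 2d(sin β − sin α) = 60.786328; p = √p² = 7.796559; φ = atan2(cos α − cos β, d − sin α + sin β) = 0.077992 rad; t = (α − φ) mod 2π = 5.936267 rad, q = (φ − β) mod 2π = 1.284160 rad → L = 2.65·(5.936267 + 7.796559 + 1.284160) = 2.65·15.016986 = 39.795013 m
LSR: p² = d² − 2 + 2cos(α−β) + 2d(sin α + sin β) = 50.182964; p = √p² = 7.083993; φ = atan2(−cos α − cos β, d + sin α + sin β) − atan2(−2, p) = 0.094773 rad; t = (φ − α) mod 2π = 0.363699 rad, q = (φ − β) mod 2π = 1.300941 rad → L = 2.65·(0.363699 + 7.083993 + 1.300941) = 2.65·8.748633 = 23.183879 m
RSL: p² = d² − 2 + 2cos(α−β) − 2d(sin α + sin β) = 90.700176; p = √p² = 9.523664; φ = atan2(cos α + cos β, d − sin α − sin β) − atan2(2, p) = -0.070864 rad; t = (α − φ) mod 2π = 6.085123 rad, q = (β − φ) mod 2π = 5.147881 rad → L = 2.65·(6.085123 + 9.523664 + 5.147881) = 2.65·20.756669 = 55.005172 m
RLR: c = (6 − d² + 2cos(α−β) + 2d(sin α − sin β))/8 = -6.598291, |c| > 1 → infeasible
LRL: c = (6 − d² + 2cos(α−β) − 2d(sin α − sin β))/8 = -9.420088, |c| > 1 → infeasible
Shortest: LSR with L = 23.183879 m ≈ 23.1839 m

23.1839 m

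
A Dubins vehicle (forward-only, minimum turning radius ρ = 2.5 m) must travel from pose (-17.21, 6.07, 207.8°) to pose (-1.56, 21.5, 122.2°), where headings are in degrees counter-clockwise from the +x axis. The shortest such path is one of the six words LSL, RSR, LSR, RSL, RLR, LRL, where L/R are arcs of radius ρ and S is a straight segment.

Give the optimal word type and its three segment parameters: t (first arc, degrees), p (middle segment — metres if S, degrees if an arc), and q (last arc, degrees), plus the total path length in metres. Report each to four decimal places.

RSL: t = 184.1783°, p = 18.2316 m, q = 98.5783°, L = 30.5691 m

Let ψ = atan2(Δy, Δx) = atan2(15.43, 15.65) = 44.5944° be the start→goal bearing.
Normalize: d = |goal − start| / ρ = 21.977429/2.5 = 8.790972, α = (θ_start − ψ) mod 360° = 163.2056° = 2.848474 rad, β = (θ_goal − ψ) mod 360° = 77.6056° = 1.354473 rad.
Common terms: sin α = 0.288939, cos α = -0.957348, sin β = 0.976693, cos β = 0.214641, cos(α−β) = 0.076719, d² = 77.281184. Work in radians in the unit-radius frame; every candidate has L = ρ·(t + p + q).
LSL: p² = 2 + d² − 2cos(α−β) + 2d(sin α − sin β) = 67.035690; p = √p² = 8.187533; φ = atan2(cos β − cos α, d + sin α − sin β) = 0.143636 rad; t = (φ − α) mod 2π = 3.578347 rad, q = (β − φ) mod 2π = 1.210836 rad → L = 2.5·(3.578347 + 8.187533 + 1.210836) = 2.5·12.976716 = 32.441790 m
RSR: p² = 2 + d² − 2cos(α−β) + 2d(sin β − sin α) = 91.219802; p = √p² = 9.550906; φ = atan2(cos α − cos β, d − sin α + sin β) = -0.123020 rad; t = (α − φ) mod 2π = 2.971494 rad, q = (φ − β) mod 2π = 4.805693 rad → L = 2.5·(2.971494 + 9.550906 + 4.805693) = 2.5·17.328093 = 43.320232 m
LSR: p² = d² − 2 + 2cos(α−β) + 2d(sin α + sin β) = 97.686892; p = √p² = 9.883668; φ = atan2(−cos α − cos β, d + sin α + sin β) − atan2(−2, p) = 0.273377 rad; t = (φ − α) mod 2π = 3.708088 rad, q = (φ − β) mod 2π = 5.202090 rad → L = 2.5·(3.708088 + 9.883668 + 5.202090) = 2.5·18.793845 = 46.984613 m
RSL: p² = d² − 2 + 2cos(α−β) − 2d(sin α + sin β) = 53.182352; p = √p² = 7.292623; φ = atan2(cos α + cos β, d − sin α − sin β) − atan2(2, p) = -0.366044 rad; t = (α − φ) mod 2π = 3.214519 rad, q = (β − φ) mod 2π = 1.720517 rad → L = 2.5·(3.214519 + 7.292623 + 1.720517) = 2.5·12.227658 = 30.569146 m
RLR: c = (6 − d² + 2cos(α−β) + 2d(sin α − sin β))/8 = -10.402475, |c| > 1 → infeasible
LRL: c = (6 − d² + 2cos(α−β) − 2d(sin α − sin β))/8 = -7.379461, |c| > 1 → infeasible
Shortest: RSL with L = 30.569146 m ≈ 30.5691 m
Convert RSL to answer units (arcs ×180/π): t = 3.214519·180/π = 184.1783°, p = ρ·p = 2.5·7.292623 = 18.2316 m, q = 1.720517·180/π = 98.5783°, L = 30.5691 m.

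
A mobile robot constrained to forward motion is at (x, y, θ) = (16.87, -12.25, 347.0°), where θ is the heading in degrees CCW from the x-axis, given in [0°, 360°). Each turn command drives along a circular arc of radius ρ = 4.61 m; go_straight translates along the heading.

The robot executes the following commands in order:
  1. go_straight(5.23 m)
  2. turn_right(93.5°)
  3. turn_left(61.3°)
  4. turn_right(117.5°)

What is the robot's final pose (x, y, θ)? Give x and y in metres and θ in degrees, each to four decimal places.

set_pose: (x, y, θ) = (16.8700, -12.2500, 347.0000°), ρ = 4.61
go_straight(5.23): x += 5.23·cos θ, y += 5.23·sin θ → (21.9660, -13.4265, 347.0000°)
turn_right(93.5°): centre at ρ to the right, rotate −93.5° → (25.3491, -19.2277, 253.5000°)
turn_left(61.3°): centre at ρ to the left, rotate +61.3° → (26.4981, -23.7853, 314.8000°)
turn_right(117.5°): centre at ρ to the right, rotate −117.5° → (24.5979, -31.4351, 197.3000°)

(24.5979, -31.4351, 197.3000°)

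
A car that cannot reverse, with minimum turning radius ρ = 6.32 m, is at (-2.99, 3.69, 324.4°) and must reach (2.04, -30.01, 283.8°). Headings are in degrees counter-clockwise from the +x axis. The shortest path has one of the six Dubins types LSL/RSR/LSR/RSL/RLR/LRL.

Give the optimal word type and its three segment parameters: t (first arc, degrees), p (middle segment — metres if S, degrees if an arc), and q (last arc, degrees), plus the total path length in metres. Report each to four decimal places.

RSL: t = 49.8222°, p = 28.1523 m, q = 9.2222°, L = 34.6652 m

Let ψ = atan2(Δy, Δx) = atan2(-33.70, 5.03) = -81.5108° be the start→goal bearing.
Normalize: d = |goal − start| / ρ = 34.073317/6.32 = 5.391348, α = (θ_start − ψ) mod 360° = 45.9108° = 0.801295 rad, β = (θ_goal − ψ) mod 360° = 5.3108° = 0.092691 rad.
Common terms: sin α = 0.718258, cos α = 0.695777, sin β = 0.092558, cos β = 0.995707, cos(α−β) = 0.759271, d² = 29.066628. Work in radians in the unit-radius frame; every candidate has L = ρ·(t + p + q).
LSL: p² = 2 + d² − 2cos(α−β) + 2d(sin α − sin β) = 36.294809; p = √p² = 6.024517; φ = atan2(cos β − cos α, d + sin α − sin β) = 0.049805 rad; t = (φ − α) mod 2π = 5.531696 rad, q = (β − φ) mod 2π = 0.042886 rad → L = 6.32·(5.531696 + 6.024517 + 0.042886) = 6.32·11.599099 = 73.306305 m
RSR: p² = 2 + d² − 2cos(α−β) + 2d(sin β − sin α) = 22.801363; p = √p² = 4.775077; φ = atan2(cos α − cos β, d − sin α + sin β) = -0.062853 rad; t = (α − φ) mod 2π = 0.864148 rad, q = (φ − β) mod 2π = 6.127641 rad → L = 6.32·(0.864148 + 4.775077 + 6.127641) = 6.32·11.766866 = 74.366595 m
LSR: p² = d² − 2 + 2cos(α−β) + 2d(sin α + sin β) = 37.327952; p = √p² = 6.109661; φ = atan2(−cos α − cos β, d + sin α + sin β) − atan2(−2, p) = 0.050106 rad; t = (φ − α) mod 2π = 5.531997 rad, q = (φ − β) mod 2π = 6.240601 rad → L = 6.32·(5.531997 + 6.109661 + 6.240601) = 6.32·17.882258 = 113.015872 m
RSL: p² = d² − 2 + 2cos(α−β) − 2d(sin α + sin β) = 19.842390; p = √p² = 4.454480; φ = atan2(cos α + cos β, d − sin α − sin β) − atan2(2, p) = -0.068267 rad; t = (α − φ) mod 2π = 0.869562 rad, q = (β − φ) mod 2π = 0.160958 rad → L = 6.32·(0.869562 + 4.454480 + 0.160958) = 6.32·5.484999 = 34.665195 m
RLR: c = (6 − d² + 2cos(α−β) + 2d(sin α − sin β))/8 = -1.850170, |c| > 1 → infeasible
LRL: c = (6 − d² + 2cos(α−β) − 2d(sin α − sin β))/8 = -3.536851, |c| > 1 → infeasible
Shortest: RSL with L = 34.665195 m ≈ 34.6652 m
Convert RSL to answer units (arcs ×180/π): t = 0.869562·180/π = 49.8222°, p = ρ·p = 6.32·4.454480 = 28.1523 m, q = 0.160958·180/π = 9.2222°, L = 34.6652 m.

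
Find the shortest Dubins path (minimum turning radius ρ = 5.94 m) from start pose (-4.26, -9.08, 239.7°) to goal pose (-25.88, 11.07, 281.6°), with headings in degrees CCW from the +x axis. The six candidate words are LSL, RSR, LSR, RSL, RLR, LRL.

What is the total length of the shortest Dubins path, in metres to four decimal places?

53.7712 m

Let ψ = atan2(Δy, Δx) = atan2(20.15, -21.62) = 137.0156° be the start→goal bearing.
Normalize: d = |goal − start| / ρ = 29.554135/5.94 = 4.975444, α = (θ_start − ψ) mod 360° = 102.6844° = 1.792182 rad, β = (θ_goal − ψ) mod 360° = 144.5844° = 2.523474 rad.
Common terms: sin α = 0.975594, cos α = -0.219581, sin β = 0.579503, cos β = -0.814970, cos(α−β) = 0.744312, d² = 24.755039. Work in radians in the unit-radius frame; every candidate has L = ρ·(t + p + q).
LSL: p² = 2 + d² − 2cos(α−β) + 2d(sin α − sin β) = 29.207880; p = √p² = 5.404431; φ = atan2(cos β − cos α, d + sin α − sin β) = -0.110391 rad; t = (φ − α) mod 2π = 4.380613 rad, q = (β − φ) mod 2π = 2.633865 rad → L = 5.94·(4.380613 + 5.404431 + 2.633865) = 5.94·12.418910 = 73.768324 m
RSR: p² = 2 + d² − 2cos(α−β) + 2d(sin β − sin α) = 21.324953; p = √p² = 4.617895; φ = atan2(cos α − cos β, d − sin α + sin β) = 0.129291 rad; t = (α − φ) mod 2π = 1.662891 rad, q = (φ − β) mod 2π = 3.889002 rad → L = 5.94·(1.662891 + 4.617895 + 3.889002) = 5.94·10.169787 = 60.408536 m
LSR: p² = d² − 2 + 2cos(α−β) + 2d(sin α + sin β) = 39.718255; p = √p² = 6.302242; φ = atan2(−cos α − cos β, d + sin α + sin β) − atan2(−2, p) = 0.464407 rad; t = (φ − α) mod 2π = 4.955411 rad, q = (φ − β) mod 2π = 4.224118 rad → L = 5.94·(4.955411 + 6.302242 + 4.224118) = 5.94·15.481770 = 91.961714 m
RSL: p² = d² − 2 + 2cos(α−β) − 2d(sin α + sin β) = 8.769070; p = √p² = 2.961261; φ = atan2(cos α + cos β, d − sin α − sin β) − atan2(2, p) = -0.887737 rad; t = (α − φ) mod 2π = 2.679919 rad, q = (β − φ) mod 2π = 3.411212 rad → L = 5.94·(2.679919 + 2.961261 + 3.411212) = 5.94·9.052392 = 53.771208 m
RLR: c = (6 − d² + 2cos(α−β) + 2d(sin α − sin β))/8 = -1.665619, |c| > 1 → infeasible
LRL: c = (6 − d² + 2cos(α−β) − 2d(sin α − sin β))/8 = -2.650985, |c| > 1 → infeasible
Shortest: RSL with L = 53.771208 m ≈ 53.7712 m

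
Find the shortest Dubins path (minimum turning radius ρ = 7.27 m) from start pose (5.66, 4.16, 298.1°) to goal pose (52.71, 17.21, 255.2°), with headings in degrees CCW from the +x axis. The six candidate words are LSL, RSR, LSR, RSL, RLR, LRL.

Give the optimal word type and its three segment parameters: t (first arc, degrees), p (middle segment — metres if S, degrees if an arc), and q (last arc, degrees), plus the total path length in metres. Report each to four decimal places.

Let ψ = atan2(Δy, Δx) = atan2(13.05, 47.05) = 15.5021° be the start→goal bearing.
Normalize: d = |goal − start| / ρ = 48.826274/7.27 = 6.716131, α = (θ_start − ψ) mod 360° = 282.5979° = 4.932263 rad, β = (θ_goal − ψ) mod 360° = 239.6979° = 4.183517 rad.
Common terms: sin α = -0.975925, cos α = 0.218107, sin β = -0.863377, cos β = -0.504560, cos(α−β) = 0.732543, d² = 45.106418. Work in radians in the unit-radius frame; every candidate has L = ρ·(t + p + q).
LSL: p² = 2 + d² − 2cos(α−β) + 2d(sin α − sin β) = 44.129558; p = √p² = 6.643008; φ = atan2(cos β − cos α, d + sin α − sin β) = -0.109002 rad; t = (φ − α) mod 2π = 1.241920 rad, q = (β − φ) mod 2π = 4.292519 rad → L = 7.27·(1.241920 + 6.643008 + 4.292519) = 7.27·12.177447 = 88.530041 m
RSR: p² = 2 + d² − 2cos(α−β) + 2d(sin β − sin α) = 47.153107; p = √p² = 6.866812; φ = atan2(cos α − cos β, d − sin α + sin β) = 0.105436 rad; t = (α − φ) mod 2π = 4.826828 rad, q = (φ − β) mod 2π = 2.205104 rad → L = 7.27·(4.826828 + 6.866812 + 2.205104) = 7.27·13.898744 = 101.043866 m
LSR: p² = d² − 2 + 2cos(α−β) + 2d(sin α + sin β) = 19.865521; p = √p² = 4.457075; φ = atan2(−cos α − cos β, d + sin α + sin β) − atan2(−2, p) = 0.480463 rad; t = (φ − α) mod 2π = 1.831385 rad, q = (φ − β) mod 2π = 2.580131 rad → L = 7.27·(1.831385 + 4.457075 + 2.580131) = 7.27·8.868591 = 64.474660 m
RSL: p² = d² − 2 + 2cos(α−β) − 2d(sin α + sin β) = 69.277487; p = √p² = 8.323310; φ = atan2(cos α + cos β, d − sin α − sin β) − atan2(2, p) = -0.269288 rad; t = (α − φ) mod 2π = 5.201551 rad, q = (β − φ) mod 2π = 4.452805 rad → L = 7.27·(5.201551 + 8.323310 + 4.452805) = 7.27·17.977666 = 130.697630 m
RLR: c = (6 − d² + 2cos(α−β) + 2d(sin α − sin β))/8 = -4.894138, |c| > 1 → infeasible
LRL: c = (6 − d² + 2cos(α−β) − 2d(sin α − sin β))/8 = -4.516195, |c| > 1 → infeasible
Shortest: LSR with L = 64.474660 m ≈ 64.4747 m
Convert LSR to answer units (arcs ×180/π): t = 1.831385·180/π = 104.9306°, p = ρ·p = 7.27·4.457075 = 32.4029 m, q = 2.580131·180/π = 147.8306°, L = 64.4747 m.

LSR: t = 104.9306°, p = 32.4029 m, q = 147.8306°, L = 64.4747 m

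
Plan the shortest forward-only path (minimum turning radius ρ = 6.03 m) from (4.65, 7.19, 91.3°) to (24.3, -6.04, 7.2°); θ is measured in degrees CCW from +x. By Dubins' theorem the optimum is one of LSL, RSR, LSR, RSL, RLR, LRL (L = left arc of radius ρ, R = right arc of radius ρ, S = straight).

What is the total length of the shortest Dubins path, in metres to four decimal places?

36.7362 m

Let ψ = atan2(Δy, Δx) = atan2(-13.23, 19.65) = -33.9517° be the start→goal bearing.
Normalize: d = |goal − start| / ρ = 23.688719/6.03 = 3.928477, α = (θ_start − ψ) mod 360° = 125.2517° = 2.186054 rad, β = (θ_goal − ψ) mod 360° = 41.1517° = 0.718232 rad.
Common terms: sin α = 0.816625, cos α = -0.577169, sin β = 0.658055, cos β = 0.752970, cos(α−β) = 0.102793, d² = 15.432935. Work in radians in the unit-radius frame; every candidate has L = ρ·(t + p + q).
LSL: p² = 2 + d² − 2cos(α−β) + 2d(sin α − sin β) = 18.473225; p = √p² = 4.298049; φ = atan2(cos β − cos α, d + sin α − sin β) = 0.314641 rad; t = (φ − α) mod 2π = 4.411772 rad, q = (β − φ) mod 2π = 0.403591 rad → L = 6.03·(4.411772 + 4.298049 + 0.403591) = 6.03·9.113412 = 54.953877 m
RSR: p² = 2 + d² − 2cos(α−β) + 2d(sin β − sin α) = 15.981475; p = √p² = 3.997684; φ = atan2(cos α − cos β, d − sin α + sin β) = -0.339194 rad; t = (α − φ) mod 2π = 2.525249 rad, q = (φ − β) mod 2π = 5.225758 rad → L = 6.03·(2.525249 + 3.997684 + 5.225758) = 6.03·11.748691 = 70.844606 m
LSR: p² = d² − 2 + 2cos(α−β) + 2d(sin α + sin β) = 25.225009; p = √p² = 5.022450; φ = atan2(−cos α − cos β, d + sin α + sin β) − atan2(−2, p) = 0.346439 rad; t = (φ − α) mod 2π = 4.443570 rad, q = (φ − β) mod 2π = 5.911392 rad → L = 6.03·(4.443570 + 5.022450 + 5.911392) = 6.03·15.377412 = 92.725794 m
RSL: p² = d² − 2 + 2cos(α−β) − 2d(sin α + sin β) = 2.052031; p = √p² = 1.432491; φ = atan2(cos α + cos β, d − sin α − sin β) − atan2(2, p) = -0.877728 rad; t = (α − φ) mod 2π = 3.063783 rad, q = (β − φ) mod 2π = 1.595961 rad → L = 6.03·(3.063783 + 1.432491 + 1.595961) = 6.03·6.092234 = 36.736173 m
RLR: c = (6 − d² + 2cos(α−β) + 2d(sin α − sin β))/8 = -0.997684; p = 2π − arccos c = 3.209660 rad; φ = atan2(cos α − cos β, d − sin α + sin β) = -0.339194 rad; t = (α − φ + p/2) mod 2π = 4.130079 rad, q = (α − β − t + p) mod 2π = 0.547403 rad → L = 6.03·(4.130079 + 3.209660 + 0.547403) = 6.03·7.887141 = 47.559461 m
LRL: c = (6 − d² + 2cos(α−β) − 2d(sin α − sin β))/8 = -1.309153, |c| > 1 → infeasible
Shortest: RSL with L = 36.736173 m ≈ 36.7362 m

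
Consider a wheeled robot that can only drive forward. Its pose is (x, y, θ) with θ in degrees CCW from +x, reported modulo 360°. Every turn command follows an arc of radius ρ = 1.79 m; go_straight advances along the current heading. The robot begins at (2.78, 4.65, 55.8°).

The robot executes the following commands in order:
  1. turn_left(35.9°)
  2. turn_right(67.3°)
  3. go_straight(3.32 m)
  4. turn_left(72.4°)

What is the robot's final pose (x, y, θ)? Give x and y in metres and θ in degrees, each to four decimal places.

(8.1999, 10.6060, 96.8000°)

set_pose: (x, y, θ) = (2.7800, 4.6500, 55.8000°), ρ = 1.79
turn_left(35.9°): centre at ρ to the left, rotate +35.9° → (3.0887, 5.7092, 91.7000°)
turn_right(67.3°): centre at ρ to the right, rotate −67.3° → (4.1385, 7.3925, 24.4000°)
go_straight(3.32): x += 3.32·cos θ, y += 3.32·sin θ → (7.1620, 8.7640, 24.4000°)
turn_left(72.4°): centre at ρ to the left, rotate +72.4° → (8.1999, 10.6060, 96.8000°)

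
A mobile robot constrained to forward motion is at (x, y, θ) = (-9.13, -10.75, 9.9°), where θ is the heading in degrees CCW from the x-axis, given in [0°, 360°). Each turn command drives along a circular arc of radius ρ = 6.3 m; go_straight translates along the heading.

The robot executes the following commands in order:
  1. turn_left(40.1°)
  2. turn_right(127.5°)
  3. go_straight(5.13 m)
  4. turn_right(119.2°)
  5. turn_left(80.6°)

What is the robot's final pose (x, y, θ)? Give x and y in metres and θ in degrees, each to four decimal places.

set_pose: (x, y, θ) = (-9.1300, -10.7500, 9.9000°), ρ = 6.3
turn_left(40.1°): centre at ρ to the left, rotate +40.1° → (-5.3871, -8.5934, 50.0000°)
turn_right(127.5°): centre at ρ to the right, rotate −127.5° → (5.5897, -11.2794, -77.5000° ≡ 282.5000°)
go_straight(5.13): x += 5.13·cos θ, y += 5.13·sin θ → (6.7000, -16.2878, 282.5000°)
turn_right(119.2°): centre at ρ to the right, rotate −119.2° → (-1.2610, -23.6856, 163.3000°)
turn_left(80.6°): centre at ρ to the left, rotate +80.6° → (-8.7290, -26.9483, 243.9000°)

(-8.7290, -26.9483, 243.9000°)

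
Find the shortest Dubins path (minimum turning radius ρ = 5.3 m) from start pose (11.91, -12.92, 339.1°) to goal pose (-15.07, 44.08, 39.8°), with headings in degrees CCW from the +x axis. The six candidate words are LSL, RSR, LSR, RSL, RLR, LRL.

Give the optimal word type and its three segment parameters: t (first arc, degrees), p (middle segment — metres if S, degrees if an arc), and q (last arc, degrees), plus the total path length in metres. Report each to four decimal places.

LSR: t = 150.1230°, p = 53.2780 m, q = 89.4230°, L = 75.4366 m

Let ψ = atan2(Δy, Δx) = atan2(57.00, -26.98) = 115.3298° be the start→goal bearing.
Normalize: d = |goal − start| / ρ = 63.062829/5.3 = 11.898647, α = (θ_start − ψ) mod 360° = 223.7702° = 3.905528 rad, β = (θ_goal − ψ) mod 360° = 284.4702° = 4.964942 rad.
Common terms: sin α = -0.691768, cos α = -0.722120, sin β = -0.968278, cos β = 0.249877, cos(α−β) = 0.489382, d² = 141.577800. Work in radians in the unit-radius frame; every candidate has L = ρ·(t + p + q).
LSL: p² = 2 + d² − 2cos(α−β) + 2d(sin α − sin β) = 149.179207; p = √p² = 12.213894; φ = atan2(cos β − cos α, d + sin α − sin β) = 0.079665 rad; t = (φ − α) mod 2π = 2.457323 rad, q = (β − φ) mod 2π = 4.885277 rad → L = 5.3·(2.457323 + 12.213894 + 4.885277) = 5.3·19.556494 = 103.649419 m
RSR: p² = 2 + d² − 2cos(α−β) + 2d(sin β − sin α) = 136.018863; p = √p² = 11.662712; φ = atan2(cos α − cos β, d − sin α + sin β) = -0.083439 rad; t = (α − φ) mod 2π = 3.988967 rad, q = (φ − β) mod 2π = 1.234804 rad → L = 5.3·(3.988967 + 11.662712 + 1.234804) = 5.3·16.886483 = 89.498360 m
LSR: p² = d² − 2 + 2cos(α−β) + 2d(sin α + sin β) = 101.051967; p = √p² = 10.052461; φ = atan2(−cos α − cos β, d + sin α + sin β) − atan2(−2, p) = 0.242483 rad; t = (φ − α) mod 2π = 2.620141 rad, q = (φ − β) mod 2π = 1.560726 rad → L = 5.3·(2.620141 + 10.052461 + 1.560726) = 5.3·14.233327 = 75.436633 m
RSL: p² = d² − 2 + 2cos(α−β) − 2d(sin α + sin β) = 180.061163; p = √p² = 13.418687; φ = atan2(cos α + cos β, d − sin α − sin β) − atan2(2, p) = -0.182772 rad; t = (α − φ) mod 2π = 4.088300 rad, q = (β − φ) mod 2π = 5.147715 rad → L = 5.3·(4.088300 + 13.418687 + 5.147715) = 5.3·22.654701 = 120.069917 m
RLR: c = (6 − d² + 2cos(α−β) + 2d(sin α − sin β))/8 = -16.002358, |c| > 1 → infeasible
LRL: c = (6 − d² + 2cos(α−β) − 2d(sin α − sin β))/8 = -17.647401, |c| > 1 → infeasible
Shortest: LSR with L = 75.436633 m ≈ 75.4366 m
Convert LSR to answer units (arcs ×180/π): t = 2.620141·180/π = 150.1230°, p = ρ·p = 5.3·10.052461 = 53.2780 m, q = 1.560726·180/π = 89.4230°, L = 75.4366 m.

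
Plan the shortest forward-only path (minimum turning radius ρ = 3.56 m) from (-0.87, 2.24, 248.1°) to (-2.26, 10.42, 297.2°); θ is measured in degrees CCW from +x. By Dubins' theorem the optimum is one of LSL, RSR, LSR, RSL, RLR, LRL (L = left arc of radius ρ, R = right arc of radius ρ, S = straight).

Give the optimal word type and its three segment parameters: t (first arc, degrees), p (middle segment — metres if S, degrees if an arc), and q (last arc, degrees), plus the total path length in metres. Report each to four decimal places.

Let ψ = atan2(Δy, Δx) = atan2(8.18, -1.39) = 99.6440° be the start→goal bearing.
Normalize: d = |goal − start| / ρ = 8.297259/3.56 = 2.330691, α = (θ_start − ψ) mod 360° = 148.4560° = 2.591047 rad, β = (θ_goal − ψ) mod 360° = 197.5560° = 3.448003 rad.
Common terms: sin α = 0.523153, cos α = -0.852239, sin β = -0.301638, cos β = -0.953422, cos(α−β) = 0.654741, d² = 5.432119. Work in radians in the unit-radius frame; every candidate has L = ρ·(t + p + q).
LSL: p² = 2 + d² − 2cos(α−β) + 2d(sin α − sin β) = 9.967303; p = √p² = 3.157104; φ = atan2(cos β − cos α, d + sin α − sin β) = -0.032055 rad; t = (φ − α) mod 2π = 3.660084 rad, q = (β − φ) mod 2π = 3.480058 rad → L = 3.56·(3.660084 + 3.157104 + 3.480058) = 3.56·10.297245 = 36.658194 m
RSR: p² = 2 + d² − 2cos(α−β) + 2d(sin β − sin α) = 2.277972; p = √p² = 1.509295; φ = atan2(cos α − cos β, d − sin α + sin β) = 0.067090 rad; t = (α − φ) mod 2π = 2.523956 rad, q = (φ − β) mod 2π = 2.902272 rad → L = 3.56·(2.523956 + 1.509295 + 2.902272) = 3.56·6.935524 = 24.690464 m
LSR: p² = d² − 2 + 2cos(α−β) + 2d(sin α + sin β) = 5.774162; p = √p² = 2.402949; φ = atan2(−cos α − cos β, d + sin α + sin β) − atan2(−2, p) = 1.309870 rad; t = (φ − α) mod 2π = 5.002009 rad, q = (φ − β) mod 2π = 4.145052 rad → L = 3.56·(5.002009 + 2.402949 + 4.145052) = 3.56·11.550010 = 41.118034 m
RSL: p² = d² − 2 + 2cos(α−β) − 2d(sin α + sin β) = 3.709038; p = √p² = 1.925886; φ = atan2(cos α + cos β, d − sin α − sin β) − atan2(2, p) = -1.512298 rad; t = (α − φ) mod 2π = 4.103344 rad, q = (β − φ) mod 2π = 4.960301 rad → L = 3.56·(4.103344 + 1.925886 + 4.960301) = 3.56·10.989532 = 39.122733 m
RLR: c = (6 − d² + 2cos(α−β) + 2d(sin α − sin β))/8 = 0.715254; p = 2π − arccos c = 5.509376 rad; φ = atan2(cos α − cos β, d − sin α + sin β) = 0.067090 rad; t = (α − φ + p/2) mod 2π = 5.278644 rad, q = (α − β − t + p) mod 2π = 5.656960 rad → L = 3.56·(5.278644 + 5.509376 + 5.656960) = 3.56·16.444980 = 58.544130 m
LRL: c = (6 − d² + 2cos(α−β) − 2d(sin α − sin β))/8 = -0.245913; p = 2π − arccos c = 4.463928 rad; φ = atan2(cos β − cos α, d + sin α − sin β) = -0.032055 rad; t = (φ − α + p/2) mod 2π = 5.892048 rad, q = (β − α − t + p) mod 2π = 5.712022 rad → L = 3.56·(5.892048 + 4.463928 + 5.712022) = 3.56·16.067997 = 57.202070 m
Shortest: RSR with L = 24.690464 m ≈ 24.6905 m
Convert RSR to answer units (arcs ×180/π): t = 2.523956·180/π = 144.6120°, p = ρ·p = 3.56·1.509295 = 5.3731 m, q = 2.902272·180/π = 166.2880°, L = 24.6905 m.

RSR: t = 144.6120°, p = 5.3731 m, q = 166.2880°, L = 24.6905 m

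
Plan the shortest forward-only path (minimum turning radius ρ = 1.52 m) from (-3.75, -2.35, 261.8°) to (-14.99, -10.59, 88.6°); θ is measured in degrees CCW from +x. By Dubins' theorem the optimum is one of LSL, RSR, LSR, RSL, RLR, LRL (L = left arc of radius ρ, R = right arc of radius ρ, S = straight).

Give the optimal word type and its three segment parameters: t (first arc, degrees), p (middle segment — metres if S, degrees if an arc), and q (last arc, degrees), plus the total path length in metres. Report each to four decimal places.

RSR: t = 35.8471°, p = 11.8173 m, q = 137.3529°, L = 16.4122 m

Let ψ = atan2(Δy, Δx) = atan2(-8.24, -11.24) = -143.7550° be the start→goal bearing.
Normalize: d = |goal − start| / ρ = 13.936829/1.52 = 9.168966, α = (θ_start − ψ) mod 360° = 45.5550° = 0.795085 rad, β = (θ_goal − ψ) mod 360° = 232.3550° = 4.055360 rad.
Common terms: sin α = 0.713923, cos α = 0.700224, sin β = -0.791810, cos β = -0.610767, cos(α−β) = -0.992966, d² = 84.069945. Work in radians in the unit-radius frame; every candidate has L = ρ·(t + p + q).
LSL: p² = 2 + d² − 2cos(α−β) + 2d(sin α − sin β) = 115.667910; p = √p² = 10.754902; φ = atan2(cos β − cos α, d + sin α − sin β) = -0.122201 rad; t = (φ − α) mod 2π = 5.365899 rad, q = (β − φ) mod 2π = 4.177561 rad → L = 1.52·(5.365899 + 10.754902 + 4.177561) = 1.52·20.298362 = 30.853510 m
RSR: p² = 2 + d² − 2cos(α−β) + 2d(sin β − sin α) = 60.443841; p = √p² = 7.774564; φ = atan2(cos α − cos β, d − sin α + sin β) = 0.169435 rad; t = (α − φ) mod 2π = 0.625650 rad, q = (φ − β) mod 2π = 2.397261 rad → L = 1.52·(0.625650 + 7.774564 + 2.397261) = 1.52·10.797474 = 16.412160 m
LSR: p² = d² − 2 + 2cos(α−β) + 2d(sin α + sin β) = 78.655723; p = √p² = 8.868806; φ = atan2(−cos α − cos β, d + sin α + sin β) − atan2(−2, p) = 0.211960 rad; t = (φ − α) mod 2π = 5.700060 rad, q = (φ − β) mod 2π = 2.439785 rad → L = 1.52·(5.700060 + 8.868806 + 2.439785) = 1.52·17.008651 = 25.853150 m
RSL: p² = d² − 2 + 2cos(α−β) − 2d(sin α + sin β) = 81.512305; p = √p² = 9.028417; φ = atan2(cos α + cos β, d − sin α − sin β) − atan2(2, p) = -0.208328 rad; t = (α − φ) mod 2π = 1.003413 rad, q = (β − φ) mod 2π = 4.263688 rad → L = 1.52·(1.003413 + 9.028417 + 4.263688) = 1.52·14.295518 = 21.729187 m
RLR: c = (6 − d² + 2cos(α−β) + 2d(sin α − sin β))/8 = -6.555480, |c| > 1 → infeasible
LRL: c = (6 − d² + 2cos(α−β) − 2d(sin α − sin β))/8 = -13.458489, |c| > 1 → infeasible
Shortest: RSR with L = 16.412160 m ≈ 16.4122 m
Convert RSR to answer units (arcs ×180/π): t = 0.625650·180/π = 35.8471°, p = ρ·p = 1.52·7.774564 = 11.8173 m, q = 2.397261·180/π = 137.3529°, L = 16.4122 m.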